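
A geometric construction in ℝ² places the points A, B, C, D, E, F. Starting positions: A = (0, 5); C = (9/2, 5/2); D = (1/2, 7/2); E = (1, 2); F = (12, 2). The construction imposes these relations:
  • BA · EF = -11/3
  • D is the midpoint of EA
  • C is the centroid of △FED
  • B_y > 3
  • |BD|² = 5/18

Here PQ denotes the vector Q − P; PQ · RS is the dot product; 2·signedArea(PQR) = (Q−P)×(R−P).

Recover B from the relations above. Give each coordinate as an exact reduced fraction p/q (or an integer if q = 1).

B = (1/3, 4)

1. B_x = 1/3  [BA · EF = -11/3]
2. B_y = 4  [|BD|² = 5/18]
   → B = (1/3, 4)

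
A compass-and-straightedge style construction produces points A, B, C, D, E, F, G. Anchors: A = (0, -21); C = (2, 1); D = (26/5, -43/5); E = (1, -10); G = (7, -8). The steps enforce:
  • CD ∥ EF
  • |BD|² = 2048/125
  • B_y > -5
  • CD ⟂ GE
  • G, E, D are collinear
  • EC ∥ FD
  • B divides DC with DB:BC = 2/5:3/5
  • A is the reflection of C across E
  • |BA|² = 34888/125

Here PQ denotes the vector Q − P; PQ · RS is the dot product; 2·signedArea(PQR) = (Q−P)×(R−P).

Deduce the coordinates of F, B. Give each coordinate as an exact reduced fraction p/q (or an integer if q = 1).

B = (98/25, -119/25)
F = (21/5, -98/5)

1. F_x = 21/5  [EC ∥ FD ∩ CD ∥ EF]
2. F_y = -98/5  [EC ∥ FD ∩ CD ∥ EF]
   → F = (21/5, -98/5)
3. B_x = 98/25  [B divides DC with DB:BC = 2/5:3/5]
4. B_y = -119/25  [B divides DC with DB:BC = 2/5:3/5]
   → B = (98/25, -119/25)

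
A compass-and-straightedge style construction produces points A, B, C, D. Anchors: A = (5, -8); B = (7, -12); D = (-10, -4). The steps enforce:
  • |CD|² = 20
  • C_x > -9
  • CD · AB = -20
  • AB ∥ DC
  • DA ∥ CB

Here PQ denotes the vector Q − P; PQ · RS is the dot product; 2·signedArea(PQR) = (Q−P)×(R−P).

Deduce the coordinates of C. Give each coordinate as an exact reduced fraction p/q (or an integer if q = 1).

C = (-8, -8)

1. C_x = -8  [DA ∥ CB ∩ AB ∥ DC]
2. C_y = -8  [DA ∥ CB ∩ AB ∥ DC]
   → C = (-8, -8)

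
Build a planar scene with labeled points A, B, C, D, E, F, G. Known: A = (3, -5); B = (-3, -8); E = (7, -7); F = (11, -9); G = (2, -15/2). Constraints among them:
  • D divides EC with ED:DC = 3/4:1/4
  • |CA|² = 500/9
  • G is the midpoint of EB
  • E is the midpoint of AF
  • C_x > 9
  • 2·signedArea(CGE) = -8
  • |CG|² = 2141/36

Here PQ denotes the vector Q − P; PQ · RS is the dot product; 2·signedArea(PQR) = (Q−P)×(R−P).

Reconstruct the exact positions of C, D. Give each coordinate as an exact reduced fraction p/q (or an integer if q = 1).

C = (29/3, -25/3)
D = (9, -8)

1. C_x = 29/3  [line -1/2·x + 5·y + 93/2 = 0 ∩ |CG|² = 2141/36]
2. C_y = -25/3  [line -1/2·x + 5·y + 93/2 = 0 ∩ |CG|² = 2141/36]
   → C = (29/3, -25/3)
3. D_x = 9  [D divides EC with ED:DC = 3/4:1/4]
4. D_y = -8  [D divides EC with ED:DC = 3/4:1/4]
   → D = (9, -8)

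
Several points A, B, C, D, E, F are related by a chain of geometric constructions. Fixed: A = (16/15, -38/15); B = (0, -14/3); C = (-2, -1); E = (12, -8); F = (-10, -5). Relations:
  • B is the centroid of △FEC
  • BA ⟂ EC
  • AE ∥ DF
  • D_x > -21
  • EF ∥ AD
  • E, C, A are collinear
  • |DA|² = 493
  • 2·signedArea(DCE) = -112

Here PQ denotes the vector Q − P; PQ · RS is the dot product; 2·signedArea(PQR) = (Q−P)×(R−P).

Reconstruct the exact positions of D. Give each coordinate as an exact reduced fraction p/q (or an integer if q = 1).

D = (-314/15, 7/15)

1. D_x = -314/15  [AE ∥ DF ∩ EF ∥ AD]
2. D_y = 7/15  [AE ∥ DF ∩ EF ∥ AD]
   → D = (-314/15, 7/15)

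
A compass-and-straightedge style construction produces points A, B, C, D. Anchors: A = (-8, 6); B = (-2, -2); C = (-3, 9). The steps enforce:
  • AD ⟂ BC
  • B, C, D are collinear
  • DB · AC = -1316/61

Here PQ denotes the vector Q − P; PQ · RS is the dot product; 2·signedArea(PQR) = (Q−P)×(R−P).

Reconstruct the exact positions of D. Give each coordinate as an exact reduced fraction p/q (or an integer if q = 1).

D = (-169/61, 395/61)

1. D_x = -169/61  [B, C, D are collinear ∩ AD ⟂ BC]
2. D_y = 395/61  [B, C, D are collinear ∩ AD ⟂ BC]
   → D = (-169/61, 395/61)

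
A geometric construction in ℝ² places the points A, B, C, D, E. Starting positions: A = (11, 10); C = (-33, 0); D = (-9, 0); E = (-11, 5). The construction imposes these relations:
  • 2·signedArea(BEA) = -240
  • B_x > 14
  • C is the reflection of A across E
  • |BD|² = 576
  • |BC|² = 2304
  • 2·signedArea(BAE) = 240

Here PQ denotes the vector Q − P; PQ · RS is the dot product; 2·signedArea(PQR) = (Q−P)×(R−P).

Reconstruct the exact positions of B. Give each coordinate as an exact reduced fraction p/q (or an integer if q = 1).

B = (15, 0)

1. B_x = 15  [line -5·x + 22·y + 75 = 0 ∩ |BC|² = 2304]
2. B_y = 0  [line -5·x + 22·y + 75 = 0 ∩ |BC|² = 2304]
   → B = (15, 0)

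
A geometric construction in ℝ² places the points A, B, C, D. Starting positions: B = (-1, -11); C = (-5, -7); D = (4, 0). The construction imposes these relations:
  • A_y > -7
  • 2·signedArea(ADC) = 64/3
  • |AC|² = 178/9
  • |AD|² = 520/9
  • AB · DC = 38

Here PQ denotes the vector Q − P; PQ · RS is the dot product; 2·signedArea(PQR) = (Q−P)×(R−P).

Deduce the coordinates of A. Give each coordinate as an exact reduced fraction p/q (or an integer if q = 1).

1. A_x = -2/3  [2·signedArea(ADC) = 64/3 ∩ AB · DC = 38]
2. A_y = -6  [2·signedArea(ADC) = 64/3 ∩ AB · DC = 38]
   → A = (-2/3, -6)

A = (-2/3, -6)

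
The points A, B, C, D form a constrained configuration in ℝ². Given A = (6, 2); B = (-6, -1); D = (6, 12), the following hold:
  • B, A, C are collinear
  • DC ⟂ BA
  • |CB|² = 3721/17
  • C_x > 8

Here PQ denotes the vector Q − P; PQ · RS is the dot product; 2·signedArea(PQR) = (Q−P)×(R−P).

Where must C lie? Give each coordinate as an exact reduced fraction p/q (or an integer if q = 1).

1. C_x = 142/17  [B, A, C are collinear ∩ DC ⟂ BA]
2. C_y = 44/17  [B, A, C are collinear ∩ DC ⟂ BA]
   → C = (142/17, 44/17)

C = (142/17, 44/17)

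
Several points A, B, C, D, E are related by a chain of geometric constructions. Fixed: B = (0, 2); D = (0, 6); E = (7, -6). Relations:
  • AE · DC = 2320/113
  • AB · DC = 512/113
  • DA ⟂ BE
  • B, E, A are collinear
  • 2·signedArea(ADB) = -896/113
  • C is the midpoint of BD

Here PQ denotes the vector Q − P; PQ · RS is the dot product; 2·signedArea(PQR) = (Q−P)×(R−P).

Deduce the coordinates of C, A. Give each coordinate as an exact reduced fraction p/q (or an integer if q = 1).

A = (-224/113, 482/113)
C = (0, 4)

1. C_x = 0  [C is the midpoint of BD]
2. C_y = 4  [C is the midpoint of BD]
   → C = (0, 4)
3. A_x = -224/113  [B, E, A are collinear ∩ DA ⟂ BE]
4. A_y = 482/113  [B, E, A are collinear ∩ DA ⟂ BE]
   → A = (-224/113, 482/113)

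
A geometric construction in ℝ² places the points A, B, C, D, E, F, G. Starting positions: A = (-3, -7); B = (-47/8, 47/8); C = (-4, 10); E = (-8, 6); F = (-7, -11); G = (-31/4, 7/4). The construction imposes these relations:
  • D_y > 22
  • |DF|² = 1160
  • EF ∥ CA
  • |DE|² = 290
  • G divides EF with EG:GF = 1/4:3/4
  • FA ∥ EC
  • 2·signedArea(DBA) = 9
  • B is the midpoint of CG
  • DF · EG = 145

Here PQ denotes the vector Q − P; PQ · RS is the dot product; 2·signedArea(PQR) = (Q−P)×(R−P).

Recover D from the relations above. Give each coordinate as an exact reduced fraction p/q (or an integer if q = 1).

D = (-9, 23)

1. D_x = -9  [DF · EG = 145 ∩ 2·signedArea(DBA) = 9]
2. D_y = 23  [DF · EG = 145 ∩ 2·signedArea(DBA) = 9]
   → D = (-9, 23)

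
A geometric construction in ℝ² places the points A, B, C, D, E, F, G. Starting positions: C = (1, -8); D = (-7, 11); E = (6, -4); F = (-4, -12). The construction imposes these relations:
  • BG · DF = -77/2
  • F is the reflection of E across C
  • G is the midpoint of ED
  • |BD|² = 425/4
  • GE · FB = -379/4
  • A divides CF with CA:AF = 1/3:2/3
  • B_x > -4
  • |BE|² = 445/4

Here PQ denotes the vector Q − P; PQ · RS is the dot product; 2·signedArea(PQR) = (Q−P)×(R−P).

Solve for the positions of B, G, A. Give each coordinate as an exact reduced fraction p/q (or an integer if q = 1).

A = (-2/3, -28/3)
B = (-3, 3/2)
G = (-1/2, 7/2)

1. G_x = -1/2  [G is the midpoint of ED]
2. G_y = 7/2  [G is the midpoint of ED]
   → G = (-1/2, 7/2)
3. A_x = -2/3  [A divides CF with CA:AF = 1/3:2/3]
4. A_y = -28/3  [A divides CF with CA:AF = 1/3:2/3]
   → A = (-2/3, -28/3)
5. B_x = -3  [BG · DF = -77/2 ∩ GE · FB = -379/4]
6. B_y = 3/2  [BG · DF = -77/2 ∩ GE · FB = -379/4]
   → B = (-3, 3/2)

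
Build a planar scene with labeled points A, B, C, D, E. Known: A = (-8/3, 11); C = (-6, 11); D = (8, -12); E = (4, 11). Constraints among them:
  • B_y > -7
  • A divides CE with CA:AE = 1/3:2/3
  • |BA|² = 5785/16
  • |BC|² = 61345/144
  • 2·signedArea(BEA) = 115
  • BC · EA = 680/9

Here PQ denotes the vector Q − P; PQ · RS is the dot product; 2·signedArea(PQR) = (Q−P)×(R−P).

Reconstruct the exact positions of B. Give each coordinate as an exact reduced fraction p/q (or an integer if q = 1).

1. B_x = 16/3  [2·signedArea(BEA) = 115 ∩ BC · EA = 680/9]
2. B_y = -25/4  [2·signedArea(BEA) = 115 ∩ BC · EA = 680/9]
   → B = (16/3, -25/4)

B = (16/3, -25/4)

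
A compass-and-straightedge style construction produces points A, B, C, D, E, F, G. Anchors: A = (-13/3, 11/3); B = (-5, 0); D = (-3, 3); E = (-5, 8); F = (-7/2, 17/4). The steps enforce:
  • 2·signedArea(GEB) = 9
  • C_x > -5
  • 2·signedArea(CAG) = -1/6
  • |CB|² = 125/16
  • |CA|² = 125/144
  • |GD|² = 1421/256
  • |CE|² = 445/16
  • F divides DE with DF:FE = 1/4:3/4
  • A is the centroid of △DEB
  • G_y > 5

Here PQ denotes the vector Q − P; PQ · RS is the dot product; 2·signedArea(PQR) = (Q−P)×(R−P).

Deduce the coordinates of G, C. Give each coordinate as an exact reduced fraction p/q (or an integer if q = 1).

C = (-9/2, 11/4)
G = (-31/8, 83/16)

1. G_x = -31/8  [2·signedArea(GEB) = 9]
2. G_y = 83/16  [|GD|² = 1421/256]
   → G = (-31/8, 83/16)
3. C_x = -9/2  [line -73/48·x + 11/24·y + -389/48 = 0 ∩ |CB|² = 125/16]
4. C_y = 11/4  [line -73/48·x + 11/24·y + -389/48 = 0 ∩ |CB|² = 125/16]
   → C = (-9/2, 11/4)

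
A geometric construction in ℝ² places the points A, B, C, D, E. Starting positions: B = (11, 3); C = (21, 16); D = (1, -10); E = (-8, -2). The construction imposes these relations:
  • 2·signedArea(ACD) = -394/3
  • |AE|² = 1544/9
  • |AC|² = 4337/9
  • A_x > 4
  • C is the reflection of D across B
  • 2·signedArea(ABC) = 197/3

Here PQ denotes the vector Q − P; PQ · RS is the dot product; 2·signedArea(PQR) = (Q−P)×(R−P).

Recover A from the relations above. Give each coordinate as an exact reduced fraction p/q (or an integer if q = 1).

A = (14/3, 4/3)

1. A_x = 14/3  [line -13·x + 10·y + 142/3 = 0 ∩ |AE|² = 1544/9]
2. A_y = 4/3  [line -13·x + 10·y + 142/3 = 0 ∩ |AE|² = 1544/9]
   → A = (14/3, 4/3)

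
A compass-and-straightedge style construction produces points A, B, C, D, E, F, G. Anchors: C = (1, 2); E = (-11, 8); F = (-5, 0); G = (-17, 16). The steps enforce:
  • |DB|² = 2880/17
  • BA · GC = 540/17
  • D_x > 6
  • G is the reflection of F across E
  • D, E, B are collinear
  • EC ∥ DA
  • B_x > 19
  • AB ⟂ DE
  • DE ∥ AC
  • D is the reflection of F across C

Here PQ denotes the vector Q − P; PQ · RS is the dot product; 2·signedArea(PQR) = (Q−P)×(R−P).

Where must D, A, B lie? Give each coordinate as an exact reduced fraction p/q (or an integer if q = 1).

1. D_x = 7  [D is the reflection of F across C]
2. D_y = 4  [D is the reflection of F across C]
   → D = (7, 4)
3. A_x = 19  [DE ∥ AC ∩ EC ∥ DA]
4. A_y = -2  [DE ∥ AC ∩ EC ∥ DA]
   → A = (19, -2)
5. B_x = 335/17  [D, E, B are collinear ∩ AB ⟂ DE]
6. B_y = 20/17  [D, E, B are collinear ∩ AB ⟂ DE]
   → B = (335/17, 20/17)

A = (19, -2)
B = (335/17, 20/17)
D = (7, 4)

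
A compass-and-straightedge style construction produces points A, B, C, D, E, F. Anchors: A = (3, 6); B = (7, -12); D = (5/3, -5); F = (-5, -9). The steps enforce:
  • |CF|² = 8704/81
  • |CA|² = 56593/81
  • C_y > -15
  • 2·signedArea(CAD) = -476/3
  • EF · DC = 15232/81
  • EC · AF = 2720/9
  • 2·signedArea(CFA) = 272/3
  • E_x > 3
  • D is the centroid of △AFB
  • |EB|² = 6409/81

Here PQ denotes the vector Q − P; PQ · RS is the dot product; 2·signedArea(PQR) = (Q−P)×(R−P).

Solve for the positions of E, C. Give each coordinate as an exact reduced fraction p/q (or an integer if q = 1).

1. C_x = -125/9  [2·signedArea(CFA) = 272/3 ∩ 2·signedArea(CAD) = -476/3]
2. C_y = -43/3  [2·signedArea(CFA) = 272/3 ∩ 2·signedArea(CAD) = -476/3]
   → C = (-125/9, -43/3)
3. E_x = 35/9  [EC · AF = 2720/9 ∩ EF · DC = 15232/81]
4. E_y = -11/3  [EC · AF = 2720/9 ∩ EF · DC = 15232/81]
   → E = (35/9, -11/3)

C = (-125/9, -43/3)
E = (35/9, -11/3)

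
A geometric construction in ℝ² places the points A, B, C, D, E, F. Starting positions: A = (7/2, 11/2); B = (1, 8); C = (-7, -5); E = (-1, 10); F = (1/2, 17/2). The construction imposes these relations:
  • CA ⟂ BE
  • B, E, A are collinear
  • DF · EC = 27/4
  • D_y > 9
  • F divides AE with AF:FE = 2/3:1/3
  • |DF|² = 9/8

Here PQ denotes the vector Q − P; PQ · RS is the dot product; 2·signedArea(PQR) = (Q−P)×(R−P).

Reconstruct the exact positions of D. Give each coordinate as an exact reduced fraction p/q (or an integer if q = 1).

D = (-1/4, 37/4)

1. D_x = -1/4  [line 6·x + 15·y + -549/4 = 0 ∩ |DF|² = 9/8]
2. D_y = 37/4  [line 6·x + 15·y + -549/4 = 0 ∩ |DF|² = 9/8]
   → D = (-1/4, 37/4)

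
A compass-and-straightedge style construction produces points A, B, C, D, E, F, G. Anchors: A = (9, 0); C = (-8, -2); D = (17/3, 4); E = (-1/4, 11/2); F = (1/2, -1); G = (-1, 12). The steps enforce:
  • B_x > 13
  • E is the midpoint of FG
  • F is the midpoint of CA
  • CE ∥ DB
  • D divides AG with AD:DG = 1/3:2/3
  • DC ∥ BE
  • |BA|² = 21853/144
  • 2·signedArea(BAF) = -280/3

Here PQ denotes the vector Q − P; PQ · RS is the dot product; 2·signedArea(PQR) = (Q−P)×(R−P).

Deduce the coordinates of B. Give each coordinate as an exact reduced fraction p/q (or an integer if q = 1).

B = (161/12, 23/2)

1. B_x = 161/12  [DC ∥ BE ∩ CE ∥ DB]
2. B_y = 23/2  [DC ∥ BE ∩ CE ∥ DB]
   → B = (161/12, 23/2)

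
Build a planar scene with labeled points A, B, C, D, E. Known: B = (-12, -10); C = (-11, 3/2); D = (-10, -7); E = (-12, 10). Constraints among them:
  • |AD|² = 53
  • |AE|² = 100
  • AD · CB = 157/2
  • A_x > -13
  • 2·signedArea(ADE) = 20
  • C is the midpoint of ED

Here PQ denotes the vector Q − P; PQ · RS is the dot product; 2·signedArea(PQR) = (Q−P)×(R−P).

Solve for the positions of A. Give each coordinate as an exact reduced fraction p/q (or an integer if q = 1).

1. A_x = -12  [AD · CB = 157/2 ∩ 2·signedArea(ADE) = 20]
2. A_y = 0  [AD · CB = 157/2 ∩ 2·signedArea(ADE) = 20]
   → A = (-12, 0)

A = (-12, 0)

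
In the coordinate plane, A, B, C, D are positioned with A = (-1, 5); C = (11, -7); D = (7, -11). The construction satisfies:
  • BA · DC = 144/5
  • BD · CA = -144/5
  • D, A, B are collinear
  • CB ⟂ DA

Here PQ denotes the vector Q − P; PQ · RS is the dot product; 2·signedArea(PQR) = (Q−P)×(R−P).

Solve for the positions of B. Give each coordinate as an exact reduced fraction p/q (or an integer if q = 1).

1. B_x = 31/5  [D, A, B are collinear ∩ CB ⟂ DA]
2. B_y = -47/5  [D, A, B are collinear ∩ CB ⟂ DA]
   → B = (31/5, -47/5)

B = (31/5, -47/5)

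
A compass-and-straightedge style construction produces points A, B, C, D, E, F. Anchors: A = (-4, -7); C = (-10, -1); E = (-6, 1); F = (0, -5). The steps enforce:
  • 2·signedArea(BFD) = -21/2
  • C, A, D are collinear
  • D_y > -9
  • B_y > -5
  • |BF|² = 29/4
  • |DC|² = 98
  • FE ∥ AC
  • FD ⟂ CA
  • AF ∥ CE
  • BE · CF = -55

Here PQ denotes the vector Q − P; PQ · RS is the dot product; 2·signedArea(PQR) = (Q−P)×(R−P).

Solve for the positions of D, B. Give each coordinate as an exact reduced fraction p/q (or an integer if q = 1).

B = (-5/2, -4)
D = (-3, -8)

1. D_x = -3  [C, A, D are collinear ∩ FD ⟂ CA]
2. D_y = -8  [C, A, D are collinear ∩ FD ⟂ CA]
   → D = (-3, -8)
3. B_x = -5/2  [2·signedArea(BFD) = -21/2 ∩ BE · CF = -55]
4. B_y = -4  [2·signedArea(BFD) = -21/2 ∩ BE · CF = -55]
   → B = (-5/2, -4)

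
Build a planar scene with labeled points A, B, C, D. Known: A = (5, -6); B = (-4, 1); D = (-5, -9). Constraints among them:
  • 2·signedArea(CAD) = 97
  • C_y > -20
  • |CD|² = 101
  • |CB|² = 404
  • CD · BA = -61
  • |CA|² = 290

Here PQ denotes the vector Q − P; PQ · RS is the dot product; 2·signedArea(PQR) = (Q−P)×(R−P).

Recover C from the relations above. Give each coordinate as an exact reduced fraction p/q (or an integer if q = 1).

1. C_x = -6  [2·signedArea(CAD) = 97 ∩ CD · BA = -61]
2. C_y = -19  [2·signedArea(CAD) = 97 ∩ CD · BA = -61]
   → C = (-6, -19)

C = (-6, -19)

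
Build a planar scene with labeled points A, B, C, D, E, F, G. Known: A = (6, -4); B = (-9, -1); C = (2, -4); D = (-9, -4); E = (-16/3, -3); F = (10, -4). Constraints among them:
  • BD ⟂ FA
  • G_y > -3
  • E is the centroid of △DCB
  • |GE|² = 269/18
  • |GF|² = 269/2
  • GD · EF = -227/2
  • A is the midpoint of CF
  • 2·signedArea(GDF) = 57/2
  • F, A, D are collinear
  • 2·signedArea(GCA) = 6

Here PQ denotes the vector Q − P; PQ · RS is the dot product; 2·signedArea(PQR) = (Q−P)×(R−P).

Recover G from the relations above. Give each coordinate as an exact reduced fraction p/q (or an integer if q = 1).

G = (-3/2, -5/2)

1. G_x = -3/2  [2·signedArea(GCA) = 6 ∩ GD · EF = -227/2]
2. G_y = -5/2  [2·signedArea(GCA) = 6 ∩ GD · EF = -227/2]
   → G = (-3/2, -5/2)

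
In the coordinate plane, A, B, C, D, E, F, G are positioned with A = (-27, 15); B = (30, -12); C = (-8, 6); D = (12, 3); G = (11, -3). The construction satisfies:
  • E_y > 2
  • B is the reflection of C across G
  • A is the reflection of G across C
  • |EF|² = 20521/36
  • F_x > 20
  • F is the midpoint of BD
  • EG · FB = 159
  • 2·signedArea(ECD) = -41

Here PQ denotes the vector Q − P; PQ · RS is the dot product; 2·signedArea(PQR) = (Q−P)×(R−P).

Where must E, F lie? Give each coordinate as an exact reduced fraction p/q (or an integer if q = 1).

E = (-5/3, 3)
F = (21, -9/2)

1. F_x = 21  [F is the midpoint of BD]
2. F_y = -9/2  [F is the midpoint of BD]
   → F = (21, -9/2)
3. E_x = -5/3  [EG · FB = 159 ∩ 2·signedArea(ECD) = -41]
4. E_y = 3  [EG · FB = 159 ∩ 2·signedArea(ECD) = -41]
   → E = (-5/3, 3)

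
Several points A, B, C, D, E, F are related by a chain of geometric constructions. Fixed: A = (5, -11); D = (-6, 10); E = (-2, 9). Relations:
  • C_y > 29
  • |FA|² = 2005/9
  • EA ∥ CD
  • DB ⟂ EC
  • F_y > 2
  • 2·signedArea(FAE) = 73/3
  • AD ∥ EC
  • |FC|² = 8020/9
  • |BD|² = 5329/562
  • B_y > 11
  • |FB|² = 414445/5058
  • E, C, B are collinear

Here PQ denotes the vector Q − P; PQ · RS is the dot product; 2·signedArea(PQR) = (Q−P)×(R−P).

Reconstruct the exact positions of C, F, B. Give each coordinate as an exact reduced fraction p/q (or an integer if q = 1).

1. C_x = -13  [EA ∥ CD ∩ AD ∥ EC]
2. C_y = 30  [EA ∥ CD ∩ AD ∥ EC]
   → C = (-13, 30)
3. F_x = -1  [line -20·x + -7·y + -4/3 = 0 ∩ |FA|² = 2005/9]
4. F_y = 8/3  [line -20·x + -7·y + -4/3 = 0 ∩ |FA|² = 2005/9]
   → F = (-1, 8/3)
5. B_x = -1839/562  [E, C, B are collinear ∩ DB ⟂ EC]
6. B_y = 6423/562  [E, C, B are collinear ∩ DB ⟂ EC]
   → B = (-1839/562, 6423/562)

B = (-1839/562, 6423/562)
C = (-13, 30)
F = (-1, 8/3)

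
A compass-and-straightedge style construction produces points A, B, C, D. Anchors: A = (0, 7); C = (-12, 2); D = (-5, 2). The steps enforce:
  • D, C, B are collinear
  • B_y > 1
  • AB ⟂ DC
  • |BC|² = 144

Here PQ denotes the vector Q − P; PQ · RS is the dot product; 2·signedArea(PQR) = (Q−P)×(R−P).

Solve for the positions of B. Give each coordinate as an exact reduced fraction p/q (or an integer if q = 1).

B = (0, 2)

1. B_x = 0  [D, C, B are collinear ∩ AB ⟂ DC]
2. B_y = 2  [D, C, B are collinear ∩ AB ⟂ DC]
   → B = (0, 2)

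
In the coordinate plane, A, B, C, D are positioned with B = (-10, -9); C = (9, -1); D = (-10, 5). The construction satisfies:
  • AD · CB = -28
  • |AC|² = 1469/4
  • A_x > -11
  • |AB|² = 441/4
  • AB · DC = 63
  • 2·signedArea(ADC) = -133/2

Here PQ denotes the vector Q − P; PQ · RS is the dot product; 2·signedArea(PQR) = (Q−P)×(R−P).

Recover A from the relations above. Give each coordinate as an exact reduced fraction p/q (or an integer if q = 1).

1. A_x = -10  [AB · DC = 63 ∩ 2·signedArea(ADC) = -133/2]
2. A_y = 3/2  [AB · DC = 63 ∩ 2·signedArea(ADC) = -133/2]
   → A = (-10, 3/2)

A = (-10, 3/2)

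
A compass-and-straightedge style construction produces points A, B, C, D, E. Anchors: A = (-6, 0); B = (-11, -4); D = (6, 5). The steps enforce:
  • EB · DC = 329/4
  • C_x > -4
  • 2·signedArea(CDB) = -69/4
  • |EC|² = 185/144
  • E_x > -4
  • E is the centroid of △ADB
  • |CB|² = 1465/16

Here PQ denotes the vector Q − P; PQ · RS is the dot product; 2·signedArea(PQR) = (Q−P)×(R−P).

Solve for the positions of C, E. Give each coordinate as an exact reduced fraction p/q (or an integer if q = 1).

1. C_x = -3  [line 9·x + -17·y + 193/4 = 0 ∩ |CB|² = 1465/16]
2. C_y = 5/4  [line 9·x + -17·y + 193/4 = 0 ∩ |CB|² = 1465/16]
   → C = (-3, 5/4)
3. E_x = -11/3  [E is the centroid of △ADB]
4. E_y = 1/3  [E is the centroid of △ADB]
   → E = (-11/3, 1/3)

C = (-3, 5/4)
E = (-11/3, 1/3)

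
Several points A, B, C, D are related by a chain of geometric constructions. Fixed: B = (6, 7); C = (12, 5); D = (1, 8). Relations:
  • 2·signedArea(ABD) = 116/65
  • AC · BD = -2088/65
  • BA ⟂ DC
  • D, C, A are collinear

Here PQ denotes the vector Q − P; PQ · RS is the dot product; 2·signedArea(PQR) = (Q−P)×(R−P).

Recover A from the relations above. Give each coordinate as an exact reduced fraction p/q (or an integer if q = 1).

1. A_x = 384/65  [D, C, A are collinear ∩ BA ⟂ DC]
2. A_y = 433/65  [D, C, A are collinear ∩ BA ⟂ DC]
   → A = (384/65, 433/65)

A = (384/65, 433/65)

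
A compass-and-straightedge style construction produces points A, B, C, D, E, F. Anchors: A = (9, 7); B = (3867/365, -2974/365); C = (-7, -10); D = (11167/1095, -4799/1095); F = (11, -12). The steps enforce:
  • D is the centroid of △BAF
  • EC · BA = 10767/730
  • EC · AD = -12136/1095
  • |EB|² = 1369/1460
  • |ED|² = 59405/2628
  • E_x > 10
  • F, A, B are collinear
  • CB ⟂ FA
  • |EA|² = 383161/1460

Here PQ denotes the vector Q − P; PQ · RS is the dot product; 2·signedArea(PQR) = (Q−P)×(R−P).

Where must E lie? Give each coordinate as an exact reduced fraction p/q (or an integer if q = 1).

1. E_x = 3904/365  [line -1312/1095·x + 12464/1095·y + 127592/1095 = 0 ∩ |EB|² = 1369/1460]
2. E_y = -6651/730  [line -1312/1095·x + 12464/1095·y + 127592/1095 = 0 ∩ |EB|² = 1369/1460]
   → E = (3904/365, -6651/730)

E = (3904/365, -6651/730)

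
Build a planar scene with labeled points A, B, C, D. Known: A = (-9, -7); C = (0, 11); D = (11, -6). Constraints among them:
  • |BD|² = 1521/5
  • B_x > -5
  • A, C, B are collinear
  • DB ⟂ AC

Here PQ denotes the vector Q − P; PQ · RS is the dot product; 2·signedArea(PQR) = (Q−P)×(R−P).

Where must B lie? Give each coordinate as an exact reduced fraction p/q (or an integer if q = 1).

B = (-23/5, 9/5)

1. B_x = -23/5  [A, C, B are collinear ∩ DB ⟂ AC]
2. B_y = 9/5  [A, C, B are collinear ∩ DB ⟂ AC]
   → B = (-23/5, 9/5)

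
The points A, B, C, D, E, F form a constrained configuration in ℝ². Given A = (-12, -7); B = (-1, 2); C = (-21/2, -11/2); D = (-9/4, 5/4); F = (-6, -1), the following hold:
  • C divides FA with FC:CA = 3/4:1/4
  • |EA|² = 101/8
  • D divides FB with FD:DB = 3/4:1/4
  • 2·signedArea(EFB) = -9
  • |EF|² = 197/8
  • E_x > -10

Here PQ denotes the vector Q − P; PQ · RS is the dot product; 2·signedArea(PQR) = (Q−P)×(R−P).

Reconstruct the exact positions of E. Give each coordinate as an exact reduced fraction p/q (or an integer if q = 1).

E = (-37/4, -19/4)

1. E_x = -37/4  [line -3·x + 5·y + -4 = 0 ∩ |EA|² = 101/8]
2. E_y = -19/4  [line -3·x + 5·y + -4 = 0 ∩ |EA|² = 101/8]
   → E = (-37/4, -19/4)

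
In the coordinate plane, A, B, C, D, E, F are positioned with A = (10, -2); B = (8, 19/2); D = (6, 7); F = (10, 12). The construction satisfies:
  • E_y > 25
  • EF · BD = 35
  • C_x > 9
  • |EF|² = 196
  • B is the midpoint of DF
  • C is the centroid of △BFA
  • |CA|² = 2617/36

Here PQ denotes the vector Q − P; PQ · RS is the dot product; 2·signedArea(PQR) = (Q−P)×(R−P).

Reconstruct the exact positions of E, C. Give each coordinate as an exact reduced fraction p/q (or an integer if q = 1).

C = (28/3, 13/2)
E = (10, 26)

1. E_x = 10  [line 2·x + 5/2·y + -85 = 0 ∩ |EF|² = 196]
2. E_y = 26  [line 2·x + 5/2·y + -85 = 0 ∩ |EF|² = 196]
   → E = (10, 26)
3. C_x = 28/3  [C is the centroid of △BFA]
4. C_y = 13/2  [C is the centroid of △BFA]
   → C = (28/3, 13/2)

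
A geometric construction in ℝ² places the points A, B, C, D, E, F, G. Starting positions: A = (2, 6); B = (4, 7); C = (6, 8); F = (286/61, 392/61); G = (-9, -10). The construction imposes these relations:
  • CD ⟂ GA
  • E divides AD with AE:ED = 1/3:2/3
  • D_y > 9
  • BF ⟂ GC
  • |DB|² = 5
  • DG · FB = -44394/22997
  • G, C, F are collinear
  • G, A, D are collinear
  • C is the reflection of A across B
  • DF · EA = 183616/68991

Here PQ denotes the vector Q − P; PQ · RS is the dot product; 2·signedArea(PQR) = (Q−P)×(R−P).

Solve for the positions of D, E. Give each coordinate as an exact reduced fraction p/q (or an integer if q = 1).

1. D_x = 1590/377  [G, A, D are collinear ∩ CD ⟂ GA]
2. D_y = 3478/377  [G, A, D are collinear ∩ CD ⟂ GA]
   → D = (1590/377, 3478/377)
3. E_x = 3098/1131  [E divides AD with AE:ED = 1/3:2/3]
4. E_y = 8002/1131  [E divides AD with AE:ED = 1/3:2/3]
   → E = (3098/1131, 8002/1131)

D = (1590/377, 3478/377)
E = (3098/1131, 8002/1131)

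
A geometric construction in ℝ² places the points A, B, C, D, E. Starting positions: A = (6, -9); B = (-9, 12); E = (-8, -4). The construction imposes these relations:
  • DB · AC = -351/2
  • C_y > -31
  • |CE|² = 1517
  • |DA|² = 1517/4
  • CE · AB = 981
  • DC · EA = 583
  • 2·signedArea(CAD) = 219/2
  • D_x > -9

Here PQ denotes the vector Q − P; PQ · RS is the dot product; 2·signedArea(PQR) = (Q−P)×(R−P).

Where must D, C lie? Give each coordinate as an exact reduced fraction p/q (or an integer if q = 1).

C = (21, -30)
D = (-17/2, 4)

1. C_x = 21  [line 15·x + -21·y + -945 = 0 ∩ |CE|² = 1517]
2. C_y = -30  [line 15·x + -21·y + -945 = 0 ∩ |CE|² = 1517]
   → C = (21, -30)
3. D_x = -17/2  [DC · EA = 583 ∩ 2·signedArea(CAD) = 219/2]
4. D_y = 4  [DC · EA = 583 ∩ 2·signedArea(CAD) = 219/2]
   → D = (-17/2, 4)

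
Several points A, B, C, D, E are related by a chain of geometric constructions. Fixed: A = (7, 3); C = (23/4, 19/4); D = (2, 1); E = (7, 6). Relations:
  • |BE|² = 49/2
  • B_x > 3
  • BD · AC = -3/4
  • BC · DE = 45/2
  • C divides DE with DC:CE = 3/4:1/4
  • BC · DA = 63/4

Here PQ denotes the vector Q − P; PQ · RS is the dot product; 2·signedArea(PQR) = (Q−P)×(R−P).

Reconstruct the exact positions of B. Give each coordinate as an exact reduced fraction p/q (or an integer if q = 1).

B = (7/2, 5/2)

1. B_x = 7/2  [BD · AC = -3/4 ∩ BC · DE = 45/2]
2. B_y = 5/2  [BD · AC = -3/4 ∩ BC · DE = 45/2]
   → B = (7/2, 5/2)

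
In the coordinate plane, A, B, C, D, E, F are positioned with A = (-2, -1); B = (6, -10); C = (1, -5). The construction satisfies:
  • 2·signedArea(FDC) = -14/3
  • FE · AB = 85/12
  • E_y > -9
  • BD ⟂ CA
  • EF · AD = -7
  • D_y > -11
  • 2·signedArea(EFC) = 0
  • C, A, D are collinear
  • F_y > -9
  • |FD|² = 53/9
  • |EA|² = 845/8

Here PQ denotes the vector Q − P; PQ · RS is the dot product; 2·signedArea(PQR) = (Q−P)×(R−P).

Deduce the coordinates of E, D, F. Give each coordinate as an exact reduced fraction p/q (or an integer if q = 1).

D = (26/5, -53/5)
E = (19/4, -35/4)
F = (13/3, -25/3)

1. D_x = 26/5  [C, A, D are collinear ∩ BD ⟂ CA]
2. D_y = -53/5  [C, A, D are collinear ∩ BD ⟂ CA]
   → D = (26/5, -53/5)
3. F_x = 13/3  [line -28/5·x + -21/5·y + -161/15 = 0 ∩ |FD|² = 53/9]
4. F_y = -25/3  [line -28/5·x + -21/5·y + -161/15 = 0 ∩ |FD|² = 53/9]
   → F = (13/3, -25/3)
5. E_x = 19/4  [2·signedArea(EFC) = 0 ∩ EF · AD = -7]
6. E_y = -35/4  [2·signedArea(EFC) = 0 ∩ EF · AD = -7]
   → E = (19/4, -35/4)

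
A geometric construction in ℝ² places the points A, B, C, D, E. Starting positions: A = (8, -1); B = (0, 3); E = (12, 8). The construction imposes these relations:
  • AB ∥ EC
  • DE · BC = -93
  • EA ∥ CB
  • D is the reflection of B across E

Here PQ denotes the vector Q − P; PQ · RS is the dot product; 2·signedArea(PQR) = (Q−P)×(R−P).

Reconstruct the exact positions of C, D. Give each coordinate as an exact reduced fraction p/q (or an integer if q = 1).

C = (4, 12)
D = (24, 13)

1. C_x = 4  [EA ∥ CB ∩ AB ∥ EC]
2. C_y = 12  [EA ∥ CB ∩ AB ∥ EC]
   → C = (4, 12)
3. D_x = 24  [D is the reflection of B across E]
4. D_y = 13  [D is the reflection of B across E]
   → D = (24, 13)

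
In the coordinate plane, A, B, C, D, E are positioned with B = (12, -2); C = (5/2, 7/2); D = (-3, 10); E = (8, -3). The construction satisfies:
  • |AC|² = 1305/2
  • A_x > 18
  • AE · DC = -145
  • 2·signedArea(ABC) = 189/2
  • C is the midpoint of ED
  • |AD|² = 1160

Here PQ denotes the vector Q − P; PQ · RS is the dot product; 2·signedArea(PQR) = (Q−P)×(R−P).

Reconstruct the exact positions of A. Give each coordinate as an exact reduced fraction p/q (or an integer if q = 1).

1. A_x = 19  [2·signedArea(ABC) = 189/2 ∩ AE · DC = -145]
2. A_y = -16  [2·signedArea(ABC) = 189/2 ∩ AE · DC = -145]
   → A = (19, -16)

A = (19, -16)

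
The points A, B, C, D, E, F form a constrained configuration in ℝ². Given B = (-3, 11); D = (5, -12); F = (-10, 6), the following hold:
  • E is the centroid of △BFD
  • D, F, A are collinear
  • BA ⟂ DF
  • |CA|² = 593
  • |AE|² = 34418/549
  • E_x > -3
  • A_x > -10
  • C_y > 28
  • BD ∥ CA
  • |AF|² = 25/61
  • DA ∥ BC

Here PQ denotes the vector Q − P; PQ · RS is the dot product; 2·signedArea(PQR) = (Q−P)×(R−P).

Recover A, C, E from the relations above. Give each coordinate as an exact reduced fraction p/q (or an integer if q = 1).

A = (-585/61, 336/61)
C = (-1073/61, 1739/61)
E = (-8/3, 5/3)

1. A_x = -585/61  [D, F, A are collinear ∩ BA ⟂ DF]
2. A_y = 336/61  [D, F, A are collinear ∩ BA ⟂ DF]
   → A = (-585/61, 336/61)
3. C_x = -1073/61  [BD ∥ CA ∩ DA ∥ BC]
4. C_y = 1739/61  [BD ∥ CA ∩ DA ∥ BC]
   → C = (-1073/61, 1739/61)
5. E_x = -8/3  [E is the centroid of △BFD]
6. E_y = 5/3  [E is the centroid of △BFD]
   → E = (-8/3, 5/3)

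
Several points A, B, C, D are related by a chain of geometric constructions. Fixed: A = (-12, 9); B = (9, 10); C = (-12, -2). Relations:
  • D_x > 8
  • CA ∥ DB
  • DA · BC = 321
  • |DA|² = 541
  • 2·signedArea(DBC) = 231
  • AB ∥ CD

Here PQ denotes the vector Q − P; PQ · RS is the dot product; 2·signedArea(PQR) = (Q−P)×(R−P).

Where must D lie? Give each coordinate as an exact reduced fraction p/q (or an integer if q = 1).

D = (9, -1)

1. D_x = 9  [CA ∥ DB ∩ AB ∥ CD]
2. D_y = -1  [CA ∥ DB ∩ AB ∥ CD]
   → D = (9, -1)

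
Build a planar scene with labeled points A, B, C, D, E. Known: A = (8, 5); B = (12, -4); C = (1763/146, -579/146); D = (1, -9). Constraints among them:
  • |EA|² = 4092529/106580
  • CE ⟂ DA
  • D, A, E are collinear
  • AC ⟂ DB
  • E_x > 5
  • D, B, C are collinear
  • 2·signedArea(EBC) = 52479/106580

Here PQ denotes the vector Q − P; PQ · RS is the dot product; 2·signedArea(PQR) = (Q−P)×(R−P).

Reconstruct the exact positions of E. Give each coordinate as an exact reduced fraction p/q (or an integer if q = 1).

1. E_x = 3817/730  [D, A, E are collinear ∩ CE ⟂ DA]
2. E_y = -198/365  [D, A, E are collinear ∩ CE ⟂ DA]
   → E = (3817/730, -198/365)

E = (3817/730, -198/365)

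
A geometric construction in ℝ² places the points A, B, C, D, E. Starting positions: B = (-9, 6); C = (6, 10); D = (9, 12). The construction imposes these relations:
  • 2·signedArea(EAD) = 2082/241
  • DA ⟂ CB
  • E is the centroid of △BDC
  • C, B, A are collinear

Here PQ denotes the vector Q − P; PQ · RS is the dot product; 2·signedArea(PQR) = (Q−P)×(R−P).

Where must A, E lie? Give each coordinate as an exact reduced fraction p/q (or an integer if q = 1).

1. A_x = 2241/241  [C, B, A are collinear ∩ DA ⟂ CB]
2. A_y = 2622/241  [C, B, A are collinear ∩ DA ⟂ CB]
   → A = (2241/241, 2622/241)
3. E_x = 2  [E is the centroid of △BDC]
4. E_y = 28/3  [E is the centroid of △BDC]
   → E = (2, 28/3)

A = (2241/241, 2622/241)
E = (2, 28/3)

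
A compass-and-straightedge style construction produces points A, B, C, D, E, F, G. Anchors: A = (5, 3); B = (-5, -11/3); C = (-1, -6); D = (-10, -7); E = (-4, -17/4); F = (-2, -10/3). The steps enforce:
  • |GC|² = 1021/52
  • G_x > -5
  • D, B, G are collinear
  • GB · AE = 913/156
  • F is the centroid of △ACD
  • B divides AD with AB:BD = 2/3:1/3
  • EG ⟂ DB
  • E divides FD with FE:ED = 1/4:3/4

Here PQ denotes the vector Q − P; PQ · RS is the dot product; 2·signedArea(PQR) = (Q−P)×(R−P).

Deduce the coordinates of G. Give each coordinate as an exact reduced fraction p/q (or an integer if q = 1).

1. G_x = -119/26  [D, B, G are collinear ∩ EG ⟂ DB]
2. G_y = -44/13  [D, B, G are collinear ∩ EG ⟂ DB]
   → G = (-119/26, -44/13)

G = (-119/26, -44/13)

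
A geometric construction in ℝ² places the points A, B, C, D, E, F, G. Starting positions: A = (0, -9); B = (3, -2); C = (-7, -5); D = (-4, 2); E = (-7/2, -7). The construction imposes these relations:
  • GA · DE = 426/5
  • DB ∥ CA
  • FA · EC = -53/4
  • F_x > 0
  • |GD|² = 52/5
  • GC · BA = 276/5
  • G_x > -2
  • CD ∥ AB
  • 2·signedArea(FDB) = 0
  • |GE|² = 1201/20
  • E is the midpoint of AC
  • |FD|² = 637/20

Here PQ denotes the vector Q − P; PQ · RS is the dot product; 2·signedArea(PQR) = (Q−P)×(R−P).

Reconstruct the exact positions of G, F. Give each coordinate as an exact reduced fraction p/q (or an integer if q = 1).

F = (9/10, -4/5)
G = (-6/5, 2/5)

1. G_x = -6/5  [GC · BA = 276/5 ∩ GA · DE = 426/5]
2. G_y = 2/5  [GC · BA = 276/5 ∩ GA · DE = 426/5]
   → G = (-6/5, 2/5)
3. F_x = 9/10  [2·signedArea(FDB) = 0 ∩ FA · EC = -53/4]
4. F_y = -4/5  [2·signedArea(FDB) = 0 ∩ FA · EC = -53/4]
   → F = (9/10, -4/5)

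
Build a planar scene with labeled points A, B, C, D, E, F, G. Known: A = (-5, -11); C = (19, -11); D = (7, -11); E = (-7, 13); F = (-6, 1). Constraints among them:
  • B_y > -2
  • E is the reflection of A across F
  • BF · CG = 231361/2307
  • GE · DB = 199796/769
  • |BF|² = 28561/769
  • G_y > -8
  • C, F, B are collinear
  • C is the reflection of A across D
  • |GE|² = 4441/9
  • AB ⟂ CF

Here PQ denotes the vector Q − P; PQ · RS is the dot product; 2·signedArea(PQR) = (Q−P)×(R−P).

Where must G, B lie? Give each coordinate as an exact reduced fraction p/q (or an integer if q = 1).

B = (-389/769, -1259/769)
G = (8/3, -7)

1. B_x = -389/769  [C, F, B are collinear ∩ AB ⟂ CF]
2. B_y = -1259/769  [C, F, B are collinear ∩ AB ⟂ CF]
   → B = (-389/769, -1259/769)
3. G_x = 8/3  [GE · DB = 199796/769 ∩ BF · CG = 231361/2307]
4. G_y = -7  [GE · DB = 199796/769 ∩ BF · CG = 231361/2307]
   → G = (8/3, -7)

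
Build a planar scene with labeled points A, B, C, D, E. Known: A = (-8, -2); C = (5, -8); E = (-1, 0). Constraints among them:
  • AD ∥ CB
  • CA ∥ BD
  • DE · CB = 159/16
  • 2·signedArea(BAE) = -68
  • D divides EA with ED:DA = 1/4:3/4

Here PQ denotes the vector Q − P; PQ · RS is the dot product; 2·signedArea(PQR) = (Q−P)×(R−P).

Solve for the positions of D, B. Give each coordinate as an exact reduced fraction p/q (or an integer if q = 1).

1. D_x = -11/4  [D divides EA with ED:DA = 1/4:3/4]
2. D_y = -1/2  [D divides EA with ED:DA = 1/4:3/4]
   → D = (-11/4, -1/2)
3. B_x = 41/4  [CA ∥ BD ∩ AD ∥ CB]
4. B_y = -13/2  [CA ∥ BD ∩ AD ∥ CB]
   → B = (41/4, -13/2)

B = (41/4, -13/2)
D = (-11/4, -1/2)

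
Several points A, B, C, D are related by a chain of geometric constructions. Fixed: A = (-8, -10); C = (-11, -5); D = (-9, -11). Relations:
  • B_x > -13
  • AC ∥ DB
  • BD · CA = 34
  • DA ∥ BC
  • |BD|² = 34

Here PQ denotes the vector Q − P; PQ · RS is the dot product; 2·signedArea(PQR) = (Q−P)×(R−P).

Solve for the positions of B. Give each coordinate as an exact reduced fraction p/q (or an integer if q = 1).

B = (-12, -6)

1. B_x = -12  [DA ∥ BC ∩ AC ∥ DB]
2. B_y = -6  [DA ∥ BC ∩ AC ∥ DB]
   → B = (-12, -6)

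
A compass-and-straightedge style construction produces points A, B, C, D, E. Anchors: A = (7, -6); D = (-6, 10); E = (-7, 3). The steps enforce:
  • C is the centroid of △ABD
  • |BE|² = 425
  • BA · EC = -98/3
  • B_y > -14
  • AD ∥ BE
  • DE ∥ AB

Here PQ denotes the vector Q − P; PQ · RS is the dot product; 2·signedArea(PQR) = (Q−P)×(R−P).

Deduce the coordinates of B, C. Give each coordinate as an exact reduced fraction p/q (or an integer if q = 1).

B = (6, -13)
C = (7/3, -3)

1. B_x = 6  [AD ∥ BE ∩ DE ∥ AB]
2. B_y = -13  [AD ∥ BE ∩ DE ∥ AB]
   → B = (6, -13)
3. C_x = 7/3  [C is the centroid of △ABD]
4. C_y = -3  [C is the centroid of △ABD]
   → C = (7/3, -3)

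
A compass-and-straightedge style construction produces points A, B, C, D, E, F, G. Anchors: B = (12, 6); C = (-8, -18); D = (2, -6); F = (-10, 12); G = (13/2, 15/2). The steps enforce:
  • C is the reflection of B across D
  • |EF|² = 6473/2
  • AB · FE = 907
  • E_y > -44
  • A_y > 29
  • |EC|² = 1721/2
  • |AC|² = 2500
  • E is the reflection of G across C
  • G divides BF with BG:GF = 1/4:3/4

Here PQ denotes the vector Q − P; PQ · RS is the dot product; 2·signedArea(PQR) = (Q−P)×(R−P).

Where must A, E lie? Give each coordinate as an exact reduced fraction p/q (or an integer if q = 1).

1. E_x = -45/2  [E is the reflection of G across C]
2. E_y = -87/2  [E is the reflection of G across C]
   → E = (-45/2, -87/2)
3. A_x = -22  [line 25/2·x + 111/2·y + -1390 = 0 ∩ |AC|² = 2500]
4. A_y = 30  [line 25/2·x + 111/2·y + -1390 = 0 ∩ |AC|² = 2500]
   → A = (-22, 30)

A = (-22, 30)
E = (-45/2, -87/2)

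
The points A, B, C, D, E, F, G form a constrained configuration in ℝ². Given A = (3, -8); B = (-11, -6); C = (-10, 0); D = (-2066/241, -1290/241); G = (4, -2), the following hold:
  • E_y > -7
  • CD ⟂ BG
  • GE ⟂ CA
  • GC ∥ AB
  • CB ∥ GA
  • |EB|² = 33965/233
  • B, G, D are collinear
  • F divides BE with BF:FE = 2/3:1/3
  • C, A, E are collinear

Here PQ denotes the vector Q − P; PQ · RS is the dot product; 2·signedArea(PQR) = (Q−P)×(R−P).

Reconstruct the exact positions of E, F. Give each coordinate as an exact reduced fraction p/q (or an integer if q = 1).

1. E_x = 244/233  [C, A, E are collinear ∩ GE ⟂ CA]
2. E_y = -1584/233  [C, A, E are collinear ∩ GE ⟂ CA]
   → E = (244/233, -1584/233)
3. F_x = -2075/699  [F divides BE with BF:FE = 2/3:1/3]
4. F_y = -1522/233  [F divides BE with BF:FE = 2/3:1/3]
   → F = (-2075/699, -1522/233)

E = (244/233, -1584/233)
F = (-2075/699, -1522/233)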